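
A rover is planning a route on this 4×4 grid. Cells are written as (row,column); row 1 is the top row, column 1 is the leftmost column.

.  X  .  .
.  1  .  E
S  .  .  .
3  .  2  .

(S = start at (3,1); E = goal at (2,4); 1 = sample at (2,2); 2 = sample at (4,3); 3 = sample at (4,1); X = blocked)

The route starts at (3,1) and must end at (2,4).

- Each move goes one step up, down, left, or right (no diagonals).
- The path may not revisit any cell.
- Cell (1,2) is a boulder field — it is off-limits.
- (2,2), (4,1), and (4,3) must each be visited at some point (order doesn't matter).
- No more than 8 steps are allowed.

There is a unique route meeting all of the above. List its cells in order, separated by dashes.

(3,1) - (4,1) - (4,2) - (4,3) - (3,3) - (3,2) - (2,2) - (2,3) - (2,4)

The budget equals the shortest possible length, so every move has to be on a shortest route through the required cells.
Route from (3,1): down 1 to (4,1), right 2 to (4,3), up 1 to (3,3), left 1 to (3,2), up 1 to (2,2), right 2 to (2,4) — 8 moves in all.
Check: all required cells visited; 8 ≤ 8 moves.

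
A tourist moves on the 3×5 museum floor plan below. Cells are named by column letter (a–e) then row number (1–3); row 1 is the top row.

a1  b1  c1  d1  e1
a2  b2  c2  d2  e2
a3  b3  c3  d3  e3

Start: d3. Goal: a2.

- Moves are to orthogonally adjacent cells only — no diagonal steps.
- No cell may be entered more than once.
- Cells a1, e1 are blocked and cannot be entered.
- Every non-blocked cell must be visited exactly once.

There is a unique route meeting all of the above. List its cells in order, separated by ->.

d3 -> e3 -> e2 -> d2 -> d1 -> c1 -> b1 -> b2 -> c2 -> c3 -> b3 -> a3 -> a2

Need to visit all 13 open cells exactly once, starting at d3 and ending at a2.
Route from d3: right 1 to e3, up 1 to e2, left 1 to d2, up 1 to d1, left 2 to b1, down 1 to b2, right 1 to c2, down 1 to c3, left 2 to a3, up 1 to a2 — 12 moves in all.
Check: all 13 open cells covered.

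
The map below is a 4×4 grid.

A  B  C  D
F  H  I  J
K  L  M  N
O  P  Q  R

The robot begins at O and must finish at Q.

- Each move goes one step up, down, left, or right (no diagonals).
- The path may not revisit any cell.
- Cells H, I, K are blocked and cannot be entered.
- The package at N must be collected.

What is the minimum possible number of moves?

Any route passes through N somewhere between O and Q. Summing Manhattan distances along the two legs (O → N → Q) gives a lower bound of 4 + 2 = 6 moves.
A route of 6 moves achieves this: O → P → L → M → N → R → Q.
Since 6 matches the lower bound, it is optimal.

6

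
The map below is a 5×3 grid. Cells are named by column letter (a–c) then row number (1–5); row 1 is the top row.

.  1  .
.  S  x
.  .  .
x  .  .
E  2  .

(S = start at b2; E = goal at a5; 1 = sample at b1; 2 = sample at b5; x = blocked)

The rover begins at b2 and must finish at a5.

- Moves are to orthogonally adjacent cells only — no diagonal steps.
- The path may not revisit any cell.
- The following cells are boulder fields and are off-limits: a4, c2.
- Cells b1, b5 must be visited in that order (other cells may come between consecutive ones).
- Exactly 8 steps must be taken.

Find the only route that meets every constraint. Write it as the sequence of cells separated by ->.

b2 -> b1 -> a1 -> a2 -> a3 -> b3 -> b4 -> b5 -> a5

The waypoints must appear in the order b1, b5, with no cell reused.
Route from b2: up 1 to b1, left 1 to a1, down 2 to a3, right 1 to b3, down 2 to b5, left 1 to a5 — 8 moves in all.
Check: order respected (1 at step 1, 2 at step 7); 8 moves as required.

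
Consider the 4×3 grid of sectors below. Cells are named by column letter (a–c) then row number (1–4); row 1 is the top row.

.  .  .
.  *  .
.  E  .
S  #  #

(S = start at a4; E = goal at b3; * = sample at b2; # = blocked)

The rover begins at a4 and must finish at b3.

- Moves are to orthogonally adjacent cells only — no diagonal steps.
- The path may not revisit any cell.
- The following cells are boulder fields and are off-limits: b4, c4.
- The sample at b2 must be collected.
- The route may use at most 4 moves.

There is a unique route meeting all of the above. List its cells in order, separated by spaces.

a4 a3 a2 b2 b3

Any route must reach b2 and still end at b3 within 4 moves, so the order of the required stops is forced.
Route from a4: up 2 to a2, right 1 to b2, down 1 to b3 — 4 moves in all.
Check: all required cells visited; 4 ≤ 4 moves.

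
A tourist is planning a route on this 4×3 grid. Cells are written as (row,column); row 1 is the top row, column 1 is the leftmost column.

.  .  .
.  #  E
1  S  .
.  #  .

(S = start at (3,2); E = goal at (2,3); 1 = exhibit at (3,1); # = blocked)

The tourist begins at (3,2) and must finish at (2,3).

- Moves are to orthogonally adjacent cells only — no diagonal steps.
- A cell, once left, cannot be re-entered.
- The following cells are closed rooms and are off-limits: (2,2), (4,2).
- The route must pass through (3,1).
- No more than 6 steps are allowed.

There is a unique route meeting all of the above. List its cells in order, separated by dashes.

The 6-move cap with required stops at (3,1) leaves no slack for detours.
Route from (3,2): left 1 to (3,1), up 2 to (1,1), right 2 to (1,3), down 1 to (2,3) — 6 moves in all.
Check: all required cells visited; 6 ≤ 6 moves.

(3,2) - (3,1) - (2,1) - (1,1) - (1,2) - (1,3) - (2,3)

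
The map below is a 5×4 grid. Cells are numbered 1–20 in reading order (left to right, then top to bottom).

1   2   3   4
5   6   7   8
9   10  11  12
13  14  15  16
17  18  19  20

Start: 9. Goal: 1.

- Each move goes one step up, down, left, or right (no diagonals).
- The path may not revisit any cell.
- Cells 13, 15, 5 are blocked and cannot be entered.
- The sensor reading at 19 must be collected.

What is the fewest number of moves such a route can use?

Any route passes through 19 somewhere between 9 and 1. Summing Manhattan distances along the two legs (9 → 19 → 1) gives a lower bound of 4 + 6 = 10 moves.
The shortest route satisfying every rule uses 12 moves: 9 → 10 → 14 → 18 → 19 → 20 → 16 → 12 → 8 → 4 → 3 → 2 → 1.
The no-revisit rule (legs can't share cells) pushes the minimum above the 10-move bound; an exhaustive check rules out every length from 10 to 11, leaving 12 as the minimum.

12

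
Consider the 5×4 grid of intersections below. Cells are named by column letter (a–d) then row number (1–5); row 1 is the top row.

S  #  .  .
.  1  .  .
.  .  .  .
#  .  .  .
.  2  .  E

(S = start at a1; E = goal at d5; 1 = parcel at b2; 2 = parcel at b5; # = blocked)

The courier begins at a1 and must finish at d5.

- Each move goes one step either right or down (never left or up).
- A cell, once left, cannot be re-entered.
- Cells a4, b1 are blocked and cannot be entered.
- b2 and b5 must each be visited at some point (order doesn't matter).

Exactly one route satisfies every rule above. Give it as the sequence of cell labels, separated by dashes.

a1 - a2 - b2 - b3 - b4 - b5 - c5 - d5

Moves only go right or down, so the column and row indices never decrease.
Route from a1: down 1 to a2, right 1 to b2, down 3 to b5, right 2 to d5 — 7 moves in all.
Check: all required cells visited.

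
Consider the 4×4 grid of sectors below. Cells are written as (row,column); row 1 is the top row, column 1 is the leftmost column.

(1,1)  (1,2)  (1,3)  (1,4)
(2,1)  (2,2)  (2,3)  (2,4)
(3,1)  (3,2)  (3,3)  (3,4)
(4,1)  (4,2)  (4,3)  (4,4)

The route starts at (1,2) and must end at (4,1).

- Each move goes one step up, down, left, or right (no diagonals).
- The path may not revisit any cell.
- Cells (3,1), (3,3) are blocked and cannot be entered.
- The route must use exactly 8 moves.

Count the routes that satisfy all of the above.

4

Need simple routes of exactly 8 moves from (1,2) to (4,1) (Manhattan distance 4, so 2 moves are spent on a detour and 2 undoing it).
Enumerating: (1,2) (2,2) (2,3) (2,4) (3,4) (4,4) (4,3) (4,2) (4,1) | (1,2) (1,3) (2,3) (2,4) (3,4) (4,4) (4,3) (4,2) (4,1) | (1,2) (1,3) (1,4) (2,4) (3,4) (4,4) (4,3) (4,2) (4,1) | (1,2) (1,3) (1,4) (2,4) (2,3) (2,2) (3,2) (4,2) (4,1).
That gives 4 routes.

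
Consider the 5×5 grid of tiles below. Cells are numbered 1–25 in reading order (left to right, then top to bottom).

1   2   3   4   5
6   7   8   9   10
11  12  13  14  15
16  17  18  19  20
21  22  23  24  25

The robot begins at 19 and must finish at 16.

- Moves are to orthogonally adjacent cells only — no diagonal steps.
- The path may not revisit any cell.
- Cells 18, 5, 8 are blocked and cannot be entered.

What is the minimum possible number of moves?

5

The Manhattan distance from 19 to 16 is |4−4| + |4−1| = 3, so at least 3 moves are needed.
That bound ignores the blocked cells. Measuring each leg by the fewest moves that actually steer around them (19→16: 5) raises the lower bound to 5.
A route of 5 moves exists: 19 → 14 → 13 → 12 → 17 → 16.
Since 5 matches that lower bound, it is optimal.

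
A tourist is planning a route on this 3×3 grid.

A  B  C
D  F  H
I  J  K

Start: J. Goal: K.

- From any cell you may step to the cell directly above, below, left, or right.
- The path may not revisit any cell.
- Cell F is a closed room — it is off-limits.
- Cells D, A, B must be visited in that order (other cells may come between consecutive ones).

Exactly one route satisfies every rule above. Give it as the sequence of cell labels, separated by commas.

The waypoints must appear in the order D, A, B, with no cell reused.
Route from J: left 1 to I, up 2 to A, right 2 to C, down 2 to K — 7 moves in all.
Check: order respected (D at step 2, A at step 3, B at step 4).

J, I, D, A, B, C, H, K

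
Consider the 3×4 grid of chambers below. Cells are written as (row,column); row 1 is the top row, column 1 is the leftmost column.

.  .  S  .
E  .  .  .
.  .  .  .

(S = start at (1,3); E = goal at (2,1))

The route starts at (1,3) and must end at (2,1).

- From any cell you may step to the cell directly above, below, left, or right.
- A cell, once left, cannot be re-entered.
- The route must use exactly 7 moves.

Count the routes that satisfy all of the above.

Need simple routes of exactly 7 moves from (1,3) to (2,1) (Manhattan distance 3, so 2 moves are spent on a detour and 2 undoing it).
Branch systematically from the start, pruning whenever the remaining move budget drops below the Manhattan distance to (2,1) or differs from it in parity. Grouping the completions by first move — via (2,3): 3; via (1,2): 1; via (1,4): 7 — and summing: 3 + 1 + 7 = 11.
That gives 11 routes.

11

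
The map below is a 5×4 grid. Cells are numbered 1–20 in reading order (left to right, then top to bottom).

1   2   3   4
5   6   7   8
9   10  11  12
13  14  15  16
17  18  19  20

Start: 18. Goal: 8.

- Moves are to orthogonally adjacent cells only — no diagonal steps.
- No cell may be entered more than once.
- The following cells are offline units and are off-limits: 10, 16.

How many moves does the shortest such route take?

5

The Manhattan distance from 18 to 8 is |5−2| + |2−4| = 5, so at least 5 moves are needed.
A route of 5 moves achieves this: 18 → 14 → 15 → 11 → 7 → 8.
Since 5 matches the lower bound, it is optimal.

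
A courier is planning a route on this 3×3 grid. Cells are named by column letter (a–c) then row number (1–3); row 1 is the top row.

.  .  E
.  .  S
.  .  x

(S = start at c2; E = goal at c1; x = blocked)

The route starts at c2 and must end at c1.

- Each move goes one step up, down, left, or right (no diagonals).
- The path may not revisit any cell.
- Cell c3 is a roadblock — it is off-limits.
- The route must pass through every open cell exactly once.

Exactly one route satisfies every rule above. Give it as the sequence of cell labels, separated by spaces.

Need to visit all 8 open cells exactly once, starting at c2 and ending at c1.
Cell b3 has only two open neighbours (b2 and a3), so the path must pass straight through it: one of those is the cell it's entered from and the other is where it exits.
Route from c2: left 1 to b2, down 1 to b3, left 1 to a3, up 2 to a1, right 2 to c1 — 7 moves in all.
Check: all 8 open cells covered.

c2 b2 b3 a3 a2 a1 b1 c1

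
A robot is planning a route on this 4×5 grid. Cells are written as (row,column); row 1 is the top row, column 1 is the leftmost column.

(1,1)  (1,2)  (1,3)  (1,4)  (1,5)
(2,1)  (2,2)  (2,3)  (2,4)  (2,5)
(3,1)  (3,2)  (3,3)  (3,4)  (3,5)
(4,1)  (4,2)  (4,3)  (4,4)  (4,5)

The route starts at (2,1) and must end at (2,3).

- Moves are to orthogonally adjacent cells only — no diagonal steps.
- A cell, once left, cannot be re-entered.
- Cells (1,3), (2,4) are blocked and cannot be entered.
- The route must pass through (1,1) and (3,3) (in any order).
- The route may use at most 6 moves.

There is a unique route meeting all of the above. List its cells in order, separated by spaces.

(2,1) (1,1) (1,2) (2,2) (3,2) (3,3) (2,3)

The 6-move cap with required stops at (1,1), (3,3) leaves no slack for detours.
Route from (2,1): up 1 to (1,1), right 1 to (1,2), down 2 to (3,2), right 1 to (3,3), up 1 to (2,3) — 6 moves in all.
Check: all required cells visited; 6 ≤ 6 moves.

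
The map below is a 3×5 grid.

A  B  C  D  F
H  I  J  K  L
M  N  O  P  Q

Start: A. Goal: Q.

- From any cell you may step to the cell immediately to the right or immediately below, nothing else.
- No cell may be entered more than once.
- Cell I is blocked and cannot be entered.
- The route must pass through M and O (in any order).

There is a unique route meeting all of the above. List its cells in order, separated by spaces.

A H M N O P Q

Moves only go right or down, so the column and row indices never decrease.
Route from A: 2× down (reaching M), 4× right (reaching Q) — 6 moves in all.
Check: all required cells visited.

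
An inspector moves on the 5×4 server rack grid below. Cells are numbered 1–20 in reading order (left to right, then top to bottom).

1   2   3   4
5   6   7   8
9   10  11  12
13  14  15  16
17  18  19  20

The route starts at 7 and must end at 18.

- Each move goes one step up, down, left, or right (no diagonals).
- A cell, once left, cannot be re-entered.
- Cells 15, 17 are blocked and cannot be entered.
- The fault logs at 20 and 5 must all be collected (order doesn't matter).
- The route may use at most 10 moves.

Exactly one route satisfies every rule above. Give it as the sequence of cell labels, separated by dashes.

Any route must reach 20 and 5 and still end at 18 within 10 moves, so the order of the required stops is forced.
Route from 7: 2× left (reaching 5), down to 9, 3× right (reaching 12), 2× down (reaching 20), 2× left (reaching 18) — 10 moves in all.
Check: all required cells visited; 10 ≤ 10 moves.

7 - 6 - 5 - 9 - 10 - 11 - 12 - 16 - 20 - 19 - 18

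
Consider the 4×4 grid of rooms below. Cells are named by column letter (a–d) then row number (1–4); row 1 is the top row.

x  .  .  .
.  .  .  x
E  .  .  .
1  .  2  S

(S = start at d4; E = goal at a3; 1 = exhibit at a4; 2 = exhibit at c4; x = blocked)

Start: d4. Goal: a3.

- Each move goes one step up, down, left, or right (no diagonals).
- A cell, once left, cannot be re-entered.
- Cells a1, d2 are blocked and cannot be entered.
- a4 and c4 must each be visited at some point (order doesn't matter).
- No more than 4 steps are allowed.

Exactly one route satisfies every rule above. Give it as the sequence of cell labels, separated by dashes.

The 4-move cap with required stops at a4, c4 leaves no slack for detours.
Route from d4: 3× left (reaching a4), up to a3 — 4 moves in all.
Check: all required cells visited; 4 ≤ 4 moves.

d4 - c4 - b4 - a4 - a3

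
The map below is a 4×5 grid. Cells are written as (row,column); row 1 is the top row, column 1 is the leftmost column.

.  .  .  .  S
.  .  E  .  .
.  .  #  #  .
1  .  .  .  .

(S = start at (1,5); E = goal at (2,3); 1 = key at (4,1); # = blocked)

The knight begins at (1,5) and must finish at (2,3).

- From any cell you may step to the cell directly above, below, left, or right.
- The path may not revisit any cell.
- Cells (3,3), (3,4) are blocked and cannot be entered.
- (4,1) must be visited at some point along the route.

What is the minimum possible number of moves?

Any route passes through (4,1) somewhere between (1,5) and (2,3). Summing Manhattan distances along the two legs ((1,5) → (4,1) → (2,3)) gives a lower bound of 7 + 4 = 11 moves.
A route of 11 moves achieves this: (1,5) → (2,5) → (3,5) → (4,5) → (4,4) → (4,3) → (4,2) → (4,1) → (3,1) → (2,1) → (2,2) → (2,3).
Since 11 matches the lower bound, it is optimal.

11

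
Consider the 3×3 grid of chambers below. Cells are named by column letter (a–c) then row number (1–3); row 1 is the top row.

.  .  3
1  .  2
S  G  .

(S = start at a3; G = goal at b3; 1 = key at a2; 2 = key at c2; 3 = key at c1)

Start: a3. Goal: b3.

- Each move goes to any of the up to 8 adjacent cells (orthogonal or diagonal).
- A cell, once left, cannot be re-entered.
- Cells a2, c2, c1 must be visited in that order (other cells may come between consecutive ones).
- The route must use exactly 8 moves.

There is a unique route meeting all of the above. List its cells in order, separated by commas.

a3, a2, a1, b1, c2, c1, b2, c3, b3

The waypoints must appear in the order a2, c2, c1, with no cell reused.
Route from a3: 2× up (reaching a1), right to b1, down-right to c2, up to c1, down-left to b2, down-right to c3, left to b3 — 8 moves in all.
Check: order respected (1 at step 1, 2 at step 4, 3 at step 5); 8 moves as required.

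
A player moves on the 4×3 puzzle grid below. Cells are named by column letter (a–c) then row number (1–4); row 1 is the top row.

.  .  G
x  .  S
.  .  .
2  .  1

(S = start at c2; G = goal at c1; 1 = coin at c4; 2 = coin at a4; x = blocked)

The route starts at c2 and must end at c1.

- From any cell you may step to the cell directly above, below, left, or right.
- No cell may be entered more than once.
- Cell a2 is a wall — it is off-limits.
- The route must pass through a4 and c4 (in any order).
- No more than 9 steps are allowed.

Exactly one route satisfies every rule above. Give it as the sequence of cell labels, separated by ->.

The budget equals the shortest possible length, so every move has to be on a shortest route through the required cells.
Route from c2: down 2 to c4, left 2 to a4, up 1 to a3, right 1 to b3, up 2 to b1, right 1 to c1 — 9 moves in all.
Check: all required cells visited; 9 ≤ 9 moves.

c2 -> c3 -> c4 -> b4 -> a4 -> a3 -> b3 -> b2 -> b1 -> c1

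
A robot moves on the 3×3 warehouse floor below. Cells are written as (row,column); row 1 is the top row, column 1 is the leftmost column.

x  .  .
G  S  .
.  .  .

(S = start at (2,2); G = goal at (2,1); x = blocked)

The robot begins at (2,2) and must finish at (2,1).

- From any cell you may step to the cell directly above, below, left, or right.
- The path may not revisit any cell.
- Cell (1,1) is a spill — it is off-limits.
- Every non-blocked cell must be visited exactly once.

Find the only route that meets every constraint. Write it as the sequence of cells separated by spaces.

Need to visit all 8 open cells exactly once, starting at (2,2) and ending at (2,1).
Cell (1,3) has only two open neighbours ((2,3) and (1,2)), so the path must pass straight through it: one of those is the cell it's entered from and the other is where it exits.
Route from (2,2): up to (1,2), right to (1,3), 2× down (reaching (3,3)), 2× left (reaching (3,1)), up to (2,1) — 7 moves in all.
Check: all 8 open cells covered.

(2,2) (1,2) (1,3) (2,3) (3,3) (3,2) (3,1) (2,1)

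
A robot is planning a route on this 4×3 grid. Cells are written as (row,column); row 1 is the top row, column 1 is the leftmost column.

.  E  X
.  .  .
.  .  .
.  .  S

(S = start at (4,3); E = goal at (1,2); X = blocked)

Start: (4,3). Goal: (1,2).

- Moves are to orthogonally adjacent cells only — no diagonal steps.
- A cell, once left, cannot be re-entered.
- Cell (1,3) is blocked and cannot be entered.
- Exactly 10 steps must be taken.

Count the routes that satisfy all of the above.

2

Need simple routes of exactly 10 moves from (4,3) to (1,2) (Manhattan distance 4, so 3 moves are spent on a detour and 3 undoing it).
Enumerating: (4,3) (3,3) (2,3) (2,2) (3,2) (4,2) (4,1) (3,1) (2,1) (1,1) (1,2) | (4,3) (4,2) (4,1) (3,1) (3,2) (3,3) (2,3) (2,2) (2,1) (1,1) (1,2).
That gives 2 routes.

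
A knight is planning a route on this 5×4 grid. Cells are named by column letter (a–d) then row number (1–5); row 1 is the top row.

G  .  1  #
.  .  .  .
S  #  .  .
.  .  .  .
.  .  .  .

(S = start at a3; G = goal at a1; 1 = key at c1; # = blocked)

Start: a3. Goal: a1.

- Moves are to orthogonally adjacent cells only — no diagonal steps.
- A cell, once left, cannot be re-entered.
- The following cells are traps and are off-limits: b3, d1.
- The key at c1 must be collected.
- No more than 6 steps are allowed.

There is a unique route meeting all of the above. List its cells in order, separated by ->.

a3 -> a2 -> b2 -> c2 -> c1 -> b1 -> a1

The budget equals the shortest possible length, so every move has to be on a shortest route through the required cells.
Route from a3: up to a2, 2× right (reaching c2), up to c1, 2× left (reaching a1) — 6 moves in all.
Check: all required cells visited; 6 ≤ 6 moves.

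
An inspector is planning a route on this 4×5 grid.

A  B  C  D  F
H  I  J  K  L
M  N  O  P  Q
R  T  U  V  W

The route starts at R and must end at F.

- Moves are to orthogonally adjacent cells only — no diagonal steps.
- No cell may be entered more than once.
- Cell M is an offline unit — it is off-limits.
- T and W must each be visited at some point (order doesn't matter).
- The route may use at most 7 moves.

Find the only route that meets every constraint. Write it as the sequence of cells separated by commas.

R, T, U, V, W, Q, L, F

The budget equals the shortest possible length, so every move has to be on a shortest route through the required cells.
Route from R: right 4 to W, up 3 to F — 7 moves in all.
Check: all required cells visited; 7 ≤ 7 moves.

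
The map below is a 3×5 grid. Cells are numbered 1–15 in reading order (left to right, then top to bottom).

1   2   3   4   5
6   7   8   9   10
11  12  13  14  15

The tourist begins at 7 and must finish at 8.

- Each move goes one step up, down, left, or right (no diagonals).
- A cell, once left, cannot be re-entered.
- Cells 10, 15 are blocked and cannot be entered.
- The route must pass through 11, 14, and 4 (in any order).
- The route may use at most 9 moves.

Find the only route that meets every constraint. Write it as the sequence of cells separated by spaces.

Any route must reach 11, 14, and 4 and still end at 8 within 9 moves, so the order of the required stops is forced.
Route from 7: left to 6, down to 11, 3× right (reaching 14), 2× up (reaching 4), left to 3, down to 8 — 9 moves in all.
Check: all required cells visited; 9 ≤ 9 moves.

7 6 11 12 13 14 9 4 3 8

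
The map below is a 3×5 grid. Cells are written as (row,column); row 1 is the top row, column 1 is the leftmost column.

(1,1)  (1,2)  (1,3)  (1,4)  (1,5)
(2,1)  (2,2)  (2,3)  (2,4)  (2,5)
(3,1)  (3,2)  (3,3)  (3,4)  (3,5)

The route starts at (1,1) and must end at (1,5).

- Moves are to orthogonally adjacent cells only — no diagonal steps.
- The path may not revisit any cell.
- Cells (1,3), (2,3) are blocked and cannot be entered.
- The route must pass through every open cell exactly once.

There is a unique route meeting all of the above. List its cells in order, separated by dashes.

(1,1) - (1,2) - (2,2) - (2,1) - (3,1) - (3,2) - (3,3) - (3,4) - (3,5) - (2,5) - (2,4) - (1,4) - (1,5)

Need to visit all 13 open cells exactly once, starting at (1,1) and ending at (1,5).
Cell (1,2) has only two open neighbours ((2,2) and (1,1)), so the path must pass straight through it: one of those is the cell it's entered from and the other is where it exits.
Route from (1,1): right to (1,2), down to (2,2), left to (2,1), down to (3,1), 4× right (reaching (3,5)), up to (2,5), left to (2,4), up to (1,4), right to (1,5) — 12 moves in all.
Check: all 13 open cells covered.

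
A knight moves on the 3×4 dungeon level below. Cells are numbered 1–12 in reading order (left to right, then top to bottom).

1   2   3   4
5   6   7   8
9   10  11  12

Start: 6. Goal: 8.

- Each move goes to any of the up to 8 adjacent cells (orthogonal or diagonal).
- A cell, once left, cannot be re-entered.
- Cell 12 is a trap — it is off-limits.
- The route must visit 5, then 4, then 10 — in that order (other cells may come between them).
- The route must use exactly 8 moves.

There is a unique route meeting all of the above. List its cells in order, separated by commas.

The waypoints must appear in the order 5, 4, 10, with no cell reused.
Route from 6: left to 5, up-right to 2, 2× right (reaching 4), 2× down-left (reaching 10), right to 11, up-right to 8 — 8 moves in all.
Check: order respected (5 at step 1, 4 at step 4, 10 at step 6); 8 moves as required.

6, 5, 2, 3, 4, 7, 10, 11, 8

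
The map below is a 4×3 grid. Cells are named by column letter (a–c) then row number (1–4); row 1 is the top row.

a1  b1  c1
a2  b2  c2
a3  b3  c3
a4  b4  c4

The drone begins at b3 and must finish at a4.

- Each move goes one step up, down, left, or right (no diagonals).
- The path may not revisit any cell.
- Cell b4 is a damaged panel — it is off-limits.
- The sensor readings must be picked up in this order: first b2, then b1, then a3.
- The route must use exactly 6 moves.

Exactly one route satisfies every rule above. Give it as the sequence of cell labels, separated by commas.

b3, b2, b1, a1, a2, a3, a4

The waypoints must appear in the order b2, b1, a3, with no cell reused.
Route from b3: up 2 to b1, left 1 to a1, down 3 to a4 — 6 moves in all.
Check: order respected (b2 at step 1, b1 at step 2, a3 at step 5); 6 moves as required.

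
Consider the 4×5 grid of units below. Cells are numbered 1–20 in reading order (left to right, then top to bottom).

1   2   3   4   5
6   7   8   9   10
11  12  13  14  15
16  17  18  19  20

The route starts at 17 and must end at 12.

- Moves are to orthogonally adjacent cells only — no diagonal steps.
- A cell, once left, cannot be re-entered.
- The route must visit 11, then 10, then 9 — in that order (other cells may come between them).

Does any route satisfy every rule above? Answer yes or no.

yes

One route that works: 17 → 16 → 11 → 6 → 1 → 2 → 3 → 4 → 5 → 10 → 9 → 14 → 13 → 12.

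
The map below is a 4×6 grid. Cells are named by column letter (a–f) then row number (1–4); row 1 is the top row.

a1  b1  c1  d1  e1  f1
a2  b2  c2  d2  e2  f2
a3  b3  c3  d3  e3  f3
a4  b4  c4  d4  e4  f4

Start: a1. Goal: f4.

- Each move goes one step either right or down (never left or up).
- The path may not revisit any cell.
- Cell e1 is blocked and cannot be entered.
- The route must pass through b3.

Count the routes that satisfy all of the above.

A right/down-only route from a1 to f4 makes exactly 3 down-moves and 5 right-moves in some order.
With no other constraints that would be C(8,3) = 56 routes.
Split at b3 and multiply the segment counts (each segment already excludes blocked cells): a1→b3: 3; b3→f4: 5; product = 15.
That gives 15 routes.

15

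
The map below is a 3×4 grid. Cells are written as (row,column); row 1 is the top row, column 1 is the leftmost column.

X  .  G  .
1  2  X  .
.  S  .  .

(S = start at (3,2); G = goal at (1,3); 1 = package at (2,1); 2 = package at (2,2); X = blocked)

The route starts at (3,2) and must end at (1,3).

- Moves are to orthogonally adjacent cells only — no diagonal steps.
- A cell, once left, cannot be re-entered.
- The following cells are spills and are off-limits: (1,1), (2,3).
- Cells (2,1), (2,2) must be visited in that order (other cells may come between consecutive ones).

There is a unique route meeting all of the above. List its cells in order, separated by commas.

The waypoints must appear in the order (2,1), (2,2), with no cell reused.
Route from (3,2): left to (3,1), up to (2,1), right to (2,2), up to (1,2), right to (1,3) — 5 moves in all.
Check: order respected (1 at step 2, 2 at step 3).

(3,2), (3,1), (2,1), (2,2), (1,2), (1,3)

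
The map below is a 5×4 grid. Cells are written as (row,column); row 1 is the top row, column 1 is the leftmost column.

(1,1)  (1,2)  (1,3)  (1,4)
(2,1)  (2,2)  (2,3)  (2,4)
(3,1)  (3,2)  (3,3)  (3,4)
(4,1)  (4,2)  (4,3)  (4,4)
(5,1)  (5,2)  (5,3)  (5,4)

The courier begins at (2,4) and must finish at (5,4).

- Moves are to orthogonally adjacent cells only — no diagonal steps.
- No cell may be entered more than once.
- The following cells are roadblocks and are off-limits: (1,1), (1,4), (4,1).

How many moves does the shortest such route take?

3

The Manhattan distance from (2,4) to (5,4) is |2−5| + |4−4| = 3, so at least 3 moves are needed.
A route of 3 moves achieves this: (2,4) → (3,4) → (4,4) → (5,4).
Since 3 matches the lower bound, it is optimal.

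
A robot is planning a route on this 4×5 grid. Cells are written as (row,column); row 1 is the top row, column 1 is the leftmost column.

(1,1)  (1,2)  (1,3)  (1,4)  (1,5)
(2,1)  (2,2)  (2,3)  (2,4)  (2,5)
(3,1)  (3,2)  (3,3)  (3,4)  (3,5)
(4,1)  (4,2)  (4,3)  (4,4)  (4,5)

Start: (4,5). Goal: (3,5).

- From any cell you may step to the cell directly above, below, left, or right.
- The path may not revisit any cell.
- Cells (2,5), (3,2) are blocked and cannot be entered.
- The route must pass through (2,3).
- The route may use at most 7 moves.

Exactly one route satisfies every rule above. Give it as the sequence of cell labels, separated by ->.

Any route must reach (2,3) and still end at (3,5) within 7 moves, so the order of the required stops is forced.
Route from (4,5): 2× left (reaching (4,3)), 2× up (reaching (2,3)), right to (2,4), down to (3,4), right to (3,5) — 7 moves in all.
Check: all required cells visited; 7 ≤ 7 moves.

(4,5) -> (4,4) -> (4,3) -> (3,3) -> (2,3) -> (2,4) -> (3,4) -> (3,5)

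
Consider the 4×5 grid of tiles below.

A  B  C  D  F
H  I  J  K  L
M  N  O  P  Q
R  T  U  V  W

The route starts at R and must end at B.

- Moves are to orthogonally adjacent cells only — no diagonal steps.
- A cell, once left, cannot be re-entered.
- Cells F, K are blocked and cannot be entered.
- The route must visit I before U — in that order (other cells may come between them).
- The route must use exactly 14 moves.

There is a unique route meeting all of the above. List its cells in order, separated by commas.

R, M, H, I, N, T, U, V, W, Q, P, O, J, C, B

The waypoints must appear in the order I, U, with no cell reused.
Route from R: 2× up (reaching H), right to I, 2× down (reaching T), 3× right (reaching W), up to Q, 2× left (reaching O), 2× up (reaching C), left to B — 14 moves in all.
Check: order respected (I at step 3, U at step 6); 14 moves as required.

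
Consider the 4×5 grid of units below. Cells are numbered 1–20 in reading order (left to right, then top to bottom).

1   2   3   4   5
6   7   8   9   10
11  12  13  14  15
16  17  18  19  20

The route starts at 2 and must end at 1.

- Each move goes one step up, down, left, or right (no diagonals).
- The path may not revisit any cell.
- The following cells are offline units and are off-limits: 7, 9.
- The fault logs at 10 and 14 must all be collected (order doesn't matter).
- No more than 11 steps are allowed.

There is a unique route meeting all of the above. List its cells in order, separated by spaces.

Any route must reach 10 and 14 and still end at 1 within 11 moves, so the order of the required stops is forced.
Route from 2: right 3 to 5, down 2 to 15, left 4 to 11, up 2 to 1 — 11 moves in all.
Check: all required cells visited; 11 ≤ 11 moves.

2 3 4 5 10 15 14 13 12 11 6 1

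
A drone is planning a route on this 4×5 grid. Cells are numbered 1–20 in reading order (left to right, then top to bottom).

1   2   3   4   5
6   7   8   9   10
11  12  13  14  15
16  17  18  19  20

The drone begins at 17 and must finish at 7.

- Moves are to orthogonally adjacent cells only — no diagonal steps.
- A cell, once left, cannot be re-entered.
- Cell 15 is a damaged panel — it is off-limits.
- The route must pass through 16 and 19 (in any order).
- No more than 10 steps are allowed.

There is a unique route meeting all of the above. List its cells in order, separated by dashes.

17 - 16 - 11 - 12 - 13 - 18 - 19 - 14 - 9 - 8 - 7

The 10-move cap with required stops at 16, 19 leaves no slack for detours.
Route from 17: left to 16, up to 11, 2× right (reaching 13), down to 18, right to 19, 2× up (reaching 9), 2× left (reaching 7) — 10 moves in all.
Check: all required cells visited; 10 ≤ 10 moves.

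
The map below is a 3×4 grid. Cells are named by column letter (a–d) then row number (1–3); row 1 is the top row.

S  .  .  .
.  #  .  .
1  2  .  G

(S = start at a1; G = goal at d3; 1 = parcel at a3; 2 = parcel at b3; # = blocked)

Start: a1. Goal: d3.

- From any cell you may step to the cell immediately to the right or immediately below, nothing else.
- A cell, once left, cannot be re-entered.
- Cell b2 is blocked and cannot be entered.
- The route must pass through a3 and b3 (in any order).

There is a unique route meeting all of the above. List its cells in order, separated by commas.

Moves only go right or down, so the column and row indices never decrease.
Route from a1: 2× down (reaching a3), 3× right (reaching d3) — 5 moves in all.
Check: all required cells visited.

a1, a2, a3, b3, c3, d3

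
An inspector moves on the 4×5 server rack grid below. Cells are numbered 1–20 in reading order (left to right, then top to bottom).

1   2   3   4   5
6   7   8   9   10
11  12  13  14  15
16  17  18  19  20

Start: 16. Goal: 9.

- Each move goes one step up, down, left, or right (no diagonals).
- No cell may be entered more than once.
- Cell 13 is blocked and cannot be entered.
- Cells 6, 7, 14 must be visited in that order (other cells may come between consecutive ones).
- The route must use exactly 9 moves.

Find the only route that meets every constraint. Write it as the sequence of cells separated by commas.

The waypoints must appear in the order 6, 7, 14, with no cell reused.
Route from 16: 2× up (reaching 6), right to 7, 2× down (reaching 17), 2× right (reaching 19), 2× up (reaching 9) — 9 moves in all.
Check: order respected (6 at step 2, 7 at step 3, 14 at step 8); 9 moves as required.

16, 11, 6, 7, 12, 17, 18, 19, 14, 9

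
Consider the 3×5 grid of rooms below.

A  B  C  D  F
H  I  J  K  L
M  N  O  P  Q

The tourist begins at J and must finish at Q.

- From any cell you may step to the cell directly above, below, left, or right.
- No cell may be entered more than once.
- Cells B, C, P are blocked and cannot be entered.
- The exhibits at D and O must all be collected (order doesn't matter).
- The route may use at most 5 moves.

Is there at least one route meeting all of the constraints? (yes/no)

no

Every way from O onward to Q runs back through J, which the route has already used — so it cannot be completed without a revisit.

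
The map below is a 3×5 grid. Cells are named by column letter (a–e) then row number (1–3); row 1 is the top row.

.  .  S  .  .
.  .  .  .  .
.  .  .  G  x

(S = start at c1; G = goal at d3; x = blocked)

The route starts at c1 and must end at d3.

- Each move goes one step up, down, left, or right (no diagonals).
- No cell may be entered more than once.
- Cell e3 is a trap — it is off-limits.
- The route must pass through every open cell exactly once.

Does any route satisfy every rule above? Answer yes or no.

One route that works: c1 → d1 → e1 → e2 → d2 → c2 → b2 → b1 → a1 → a2 → a3 → b3 → c3 → d3.

yes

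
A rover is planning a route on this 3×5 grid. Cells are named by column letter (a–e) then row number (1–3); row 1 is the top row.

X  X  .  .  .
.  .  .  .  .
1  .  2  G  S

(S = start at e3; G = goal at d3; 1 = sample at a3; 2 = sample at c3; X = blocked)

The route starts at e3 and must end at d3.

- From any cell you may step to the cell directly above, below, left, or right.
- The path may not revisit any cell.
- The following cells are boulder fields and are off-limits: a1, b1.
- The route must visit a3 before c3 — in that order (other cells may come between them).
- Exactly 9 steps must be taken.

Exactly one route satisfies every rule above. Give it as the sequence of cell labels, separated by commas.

The waypoints must appear in the order a3, c3, with no cell reused.
Route from e3: up 1 to e2, left 4 to a2, down 1 to a3, right 3 to d3 — 9 moves in all.
Check: order respected (1 at step 6, 2 at step 8); 9 moves as required.

e3, e2, d2, c2, b2, a2, a3, b3, c3, d3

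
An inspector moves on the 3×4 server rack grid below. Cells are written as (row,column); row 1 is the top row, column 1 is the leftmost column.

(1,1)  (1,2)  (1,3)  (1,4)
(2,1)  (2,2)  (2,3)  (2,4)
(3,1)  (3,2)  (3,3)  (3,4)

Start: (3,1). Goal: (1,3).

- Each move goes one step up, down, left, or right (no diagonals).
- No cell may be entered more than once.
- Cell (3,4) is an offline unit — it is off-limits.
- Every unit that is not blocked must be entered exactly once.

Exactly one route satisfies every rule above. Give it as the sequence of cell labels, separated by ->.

(3,1) -> (2,1) -> (1,1) -> (1,2) -> (2,2) -> (3,2) -> (3,3) -> (2,3) -> (2,4) -> (1,4) -> (1,3)

Need to visit all 11 open cells exactly once, starting at (3,1) and ending at (1,3).
Cell (3,3) has only two open neighbours ((2,3) and (3,2)), so the path must pass straight through it: one of those is the cell it's entered from and the other is where it exits.
Route from (3,1): up 2 to (1,1), right 1 to (1,2), down 2 to (3,2), right 1 to (3,3), up 1 to (2,3), right 1 to (2,4), up 1 to (1,4), left 1 to (1,3) — 10 moves in all.
Check: all 11 open cells covered.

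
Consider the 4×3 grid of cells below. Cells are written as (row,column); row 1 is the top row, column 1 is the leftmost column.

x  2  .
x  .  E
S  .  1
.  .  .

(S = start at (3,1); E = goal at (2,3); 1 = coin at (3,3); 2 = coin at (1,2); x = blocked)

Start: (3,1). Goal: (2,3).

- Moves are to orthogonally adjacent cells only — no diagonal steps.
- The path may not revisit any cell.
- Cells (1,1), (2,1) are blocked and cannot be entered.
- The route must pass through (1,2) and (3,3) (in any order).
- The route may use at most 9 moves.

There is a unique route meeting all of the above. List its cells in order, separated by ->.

(3,1) -> (4,1) -> (4,2) -> (4,3) -> (3,3) -> (3,2) -> (2,2) -> (1,2) -> (1,3) -> (2,3)

The 9-move cap with required stops at (1,2), (3,3) leaves no slack for detours.
Route from (3,1): down to (4,1), 2× right (reaching (4,3)), up to (3,3), left to (3,2), 2× up (reaching (1,2)), right to (1,3), down to (2,3) — 9 moves in all.
Check: all required cells visited; 9 ≤ 9 moves.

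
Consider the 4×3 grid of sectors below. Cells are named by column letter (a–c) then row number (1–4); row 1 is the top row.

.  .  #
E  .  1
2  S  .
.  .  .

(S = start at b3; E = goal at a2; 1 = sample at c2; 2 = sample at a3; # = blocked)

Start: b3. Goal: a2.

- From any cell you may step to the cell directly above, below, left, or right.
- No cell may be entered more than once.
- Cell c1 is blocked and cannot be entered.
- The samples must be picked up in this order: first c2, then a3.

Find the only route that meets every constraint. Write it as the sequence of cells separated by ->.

b3 -> b2 -> c2 -> c3 -> c4 -> b4 -> a4 -> a3 -> a2

The waypoints must appear in the order c2, a3, with no cell reused.
Route from b3: up to b2, right to c2, 2× down (reaching c4), 2× left (reaching a4), 2× up (reaching a2) — 8 moves in all.
Check: order respected (1 at step 2, 2 at step 7).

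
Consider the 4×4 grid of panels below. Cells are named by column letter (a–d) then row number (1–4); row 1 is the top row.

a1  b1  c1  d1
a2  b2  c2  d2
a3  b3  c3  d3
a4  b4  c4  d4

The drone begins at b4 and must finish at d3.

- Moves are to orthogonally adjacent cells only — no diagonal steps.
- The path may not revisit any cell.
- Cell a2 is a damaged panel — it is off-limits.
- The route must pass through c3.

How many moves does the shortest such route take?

3

Any route passes through c3 somewhere between b4 and d3. Summing Manhattan distances along the two legs (b4 → c3 → d3) gives a lower bound of 2 + 1 = 3 moves.
A route of 3 moves achieves this: b4 → b3 → c3 → d3.
Since 3 matches the lower bound, it is optimal.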